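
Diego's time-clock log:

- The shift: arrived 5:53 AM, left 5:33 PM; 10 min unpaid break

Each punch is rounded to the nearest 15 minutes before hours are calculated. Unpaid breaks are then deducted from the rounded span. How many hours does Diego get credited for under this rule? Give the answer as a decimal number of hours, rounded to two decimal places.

11.33 hours

The shift: in 5:53 AM→6:00 AM, out 5:33 PM→5:30 PM; 11 h 30 min − 10 min = 11 h 20 min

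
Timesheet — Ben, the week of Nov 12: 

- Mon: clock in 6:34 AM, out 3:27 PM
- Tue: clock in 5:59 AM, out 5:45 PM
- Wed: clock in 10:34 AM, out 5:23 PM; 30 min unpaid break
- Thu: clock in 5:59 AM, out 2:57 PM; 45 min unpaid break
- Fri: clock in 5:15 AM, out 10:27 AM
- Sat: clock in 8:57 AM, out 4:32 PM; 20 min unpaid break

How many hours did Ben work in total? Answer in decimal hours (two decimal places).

47.63 hours

Mon: 6:34 AM–3:27 PM = 8 h 53 min
Tue: 5:59 AM–5:45 PM = 11 h 46 min
Wed: 10:34 AM–5:23 PM = 6 h 49 min; less 30 min break → 6 h 19 min
Thu: 5:59 AM–2:57 PM = 8 h 58 min; less 45 min break → 8 h 13 min
Fri: 5:15 AM–10:27 AM = 5 h 12 min
Sat: 8:57 AM–4:32 PM = 7 h 35 min; less 20 min break → 7 h 15 min
Total: 8 h 53 min + 11 h 46 min + 6 h 19 min + 8 h 13 min + 5 h 12 min + 7 h 15 min = 47 h 38 min.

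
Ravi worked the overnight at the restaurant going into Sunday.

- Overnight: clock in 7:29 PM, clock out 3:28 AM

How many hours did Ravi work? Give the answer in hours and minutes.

Overnight: 7:29 PM → midnight = 4 h 31 min; midnight → 3:28 AM = 3 h 28 min; span 7 h 59 min

7 h 59 min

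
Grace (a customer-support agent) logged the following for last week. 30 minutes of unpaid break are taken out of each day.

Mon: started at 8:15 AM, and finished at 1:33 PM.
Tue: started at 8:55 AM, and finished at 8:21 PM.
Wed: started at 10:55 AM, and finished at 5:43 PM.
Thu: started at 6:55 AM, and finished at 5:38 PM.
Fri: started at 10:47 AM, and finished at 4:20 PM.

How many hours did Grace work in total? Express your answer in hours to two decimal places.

Mon: 8:15 AM–1:33 PM = 5 h 18 min; less 30 min break → 4 h 48 min
Tue: 8:55 AM–8:21 PM = 11 h 26 min; less 30 min break → 10 h 56 min
Wed: 10:55 AM–5:43 PM = 6 h 48 min; less 30 min break → 6 h 18 min
Thu: 6:55 AM–5:38 PM = 10 h 43 min; less 30 min break → 10 h 13 min
Fri: 10:47 AM–4:20 PM = 5 h 33 min; less 30 min break → 5 h 3 min
Total: 4 h 48 min + 10 h 56 min + 6 h 18 min + 10 h 13 min + 5 h 3 min = 37 h 18 min.

37.30 hours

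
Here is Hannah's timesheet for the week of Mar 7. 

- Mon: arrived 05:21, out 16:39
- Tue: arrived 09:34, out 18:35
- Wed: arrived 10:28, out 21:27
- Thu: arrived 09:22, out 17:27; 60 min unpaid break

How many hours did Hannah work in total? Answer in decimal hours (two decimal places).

38.38 hours

Mon: 05:21–16:39 = 11 h 18 min
Tue: 09:34–18:35 = 9 h 1 min
Wed: 10:28–21:27 = 10 h 59 min
Thu: 09:22–17:27 = 8 h 5 min; less 60 min break → 7 h 5 min
Total: 11 h 18 min + 9 h 1 min + 10 h 59 min + 7 h 5 min = 38 h 23 min.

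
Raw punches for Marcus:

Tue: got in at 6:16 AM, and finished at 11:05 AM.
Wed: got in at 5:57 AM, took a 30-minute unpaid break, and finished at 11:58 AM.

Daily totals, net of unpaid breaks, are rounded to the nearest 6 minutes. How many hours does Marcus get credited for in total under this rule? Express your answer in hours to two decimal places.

10.30 hours

Tue: 6:16 AM–11:05 AM = 4 h 49 min → rounds to 4 h 48 min
Wed: 5:57 AM–11:58 AM = 6 h 1 min − 30 min = 5 h 31 min → rounds to 5 h 30 min
Total credited: 10 h 18 min.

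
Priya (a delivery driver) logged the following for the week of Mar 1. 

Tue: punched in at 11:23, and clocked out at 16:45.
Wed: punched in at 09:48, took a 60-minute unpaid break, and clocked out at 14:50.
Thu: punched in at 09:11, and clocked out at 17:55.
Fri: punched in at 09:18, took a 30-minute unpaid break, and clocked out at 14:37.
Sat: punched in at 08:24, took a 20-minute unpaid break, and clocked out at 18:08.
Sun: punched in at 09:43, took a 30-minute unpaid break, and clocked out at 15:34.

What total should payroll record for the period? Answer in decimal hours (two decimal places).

37.70 hours

Tue: 11:23–16:45 = 5 h 22 min
Wed: 09:48–14:50 = 5 h 2 min; less 60 min break → 4 h 2 min
Thu: 09:11–17:55 = 8 h 44 min
Fri: 09:18–14:37 = 5 h 19 min; less 30 min break → 4 h 49 min
Sat: 08:24–18:08 = 9 h 44 min; less 20 min break → 9 h 24 min
Sun: 09:43–15:34 = 5 h 51 min; less 30 min break → 5 h 21 min
Total: 5 h 22 min + 4 h 2 min + 8 h 44 min + 4 h 49 min + 9 h 24 min + 5 h 21 min = 37 h 42 min.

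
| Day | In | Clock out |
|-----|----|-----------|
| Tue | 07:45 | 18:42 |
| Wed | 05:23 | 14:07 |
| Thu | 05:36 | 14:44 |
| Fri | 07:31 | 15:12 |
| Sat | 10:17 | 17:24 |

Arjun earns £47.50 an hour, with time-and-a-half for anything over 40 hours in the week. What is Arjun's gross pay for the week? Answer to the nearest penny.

Tue: 07:45–18:42 = 10 h 57 min
Wed: 05:23–14:07 = 8 h 44 min
Thu: 05:36–14:44 = 9 h 8 min
Fri: 07:31–15:12 = 7 h 41 min
Sat: 10:17–17:24 = 7 h 7 min
Total worked: 43 h 37 min = 2617 min.
Regular 40 h 0 min = 2400 min at £47.50/h; overtime 3 h 37 min = 217 min at £71.25/h.
Pay = (2400 × £47.50 + 217 × £71.25) ÷ 60 = £2157.69.

£2157.69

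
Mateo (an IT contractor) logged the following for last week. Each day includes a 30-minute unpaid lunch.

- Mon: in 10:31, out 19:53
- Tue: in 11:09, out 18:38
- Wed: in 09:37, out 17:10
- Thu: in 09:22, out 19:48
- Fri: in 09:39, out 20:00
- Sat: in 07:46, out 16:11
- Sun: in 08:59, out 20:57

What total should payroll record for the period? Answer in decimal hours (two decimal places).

62.07 hours

Mon: 10:31–19:53 = 9 h 22 min; less 30 min break → 8 h 52 min
Tue: 11:09–18:38 = 7 h 29 min; less 30 min break → 6 h 59 min
Wed: 09:37–17:10 = 7 h 33 min; less 30 min break → 7 h 3 min
Thu: 09:22–19:48 = 10 h 26 min; less 30 min break → 9 h 56 min
Fri: 09:39–20:00 = 10 h 21 min; less 30 min break → 9 h 51 min
Sat: 07:46–16:11 = 8 h 25 min; less 30 min break → 7 h 55 min
Sun: 08:59–20:57 = 11 h 58 min; less 30 min break → 11 h 28 min
Total: 8 h 52 min + 6 h 59 min + 7 h 3 min + 9 h 56 min + 9 h 51 min + 7 h 55 min + 11 h 28 min = 62 h 4 min.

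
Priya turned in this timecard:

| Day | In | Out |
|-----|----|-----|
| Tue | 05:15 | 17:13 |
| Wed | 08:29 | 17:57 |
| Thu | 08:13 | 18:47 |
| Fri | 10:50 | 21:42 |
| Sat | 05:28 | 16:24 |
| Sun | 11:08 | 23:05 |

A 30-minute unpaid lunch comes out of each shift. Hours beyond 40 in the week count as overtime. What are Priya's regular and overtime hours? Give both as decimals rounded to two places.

Tue: 05:15–17:13 = 11 h 58 min; less 30 min break → 11 h 28 min
Wed: 08:29–17:57 = 9 h 28 min; less 30 min break → 8 h 58 min
Thu: 08:13–18:47 = 10 h 34 min; less 30 min break → 10 h 4 min
Fri: 10:50–21:42 = 10 h 52 min; less 30 min break → 10 h 22 min
Sat: 05:28–16:24 = 10 h 56 min; less 30 min break → 10 h 26 min
Sun: 11:08–23:05 = 11 h 57 min; less 30 min break → 11 h 27 min
Total worked: 62 h 45 min = 62.75 h.
Threshold 40 h → overtime 22 h 45 min, regular 40 h 0 min.

Regular 40.00 hours, overtime 22.75 hours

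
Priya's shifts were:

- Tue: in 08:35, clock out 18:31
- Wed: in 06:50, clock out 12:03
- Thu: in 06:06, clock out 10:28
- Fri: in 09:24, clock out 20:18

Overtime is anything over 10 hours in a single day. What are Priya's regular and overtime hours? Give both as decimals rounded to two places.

Tue: 08:35–18:31 = 9 h 56 min
Wed: 06:50–12:03 = 5 h 13 min
Thu: 06:06–10:28 = 4 h 22 min
Fri: 09:24–20:18 = 10 h 54 min
Tue reg 9 h 56 min / OT 0 h 0 min; Wed reg 5 h 13 min / OT 0 h 0 min; Thu reg 4 h 22 min / OT 0 h 0 min; Fri reg 10 h 0 min / OT 0 h 54 min.
Totals: regular 29 h 31 min, overtime 0 h 54 min.

Regular 29.52 hours, overtime 0.90 hours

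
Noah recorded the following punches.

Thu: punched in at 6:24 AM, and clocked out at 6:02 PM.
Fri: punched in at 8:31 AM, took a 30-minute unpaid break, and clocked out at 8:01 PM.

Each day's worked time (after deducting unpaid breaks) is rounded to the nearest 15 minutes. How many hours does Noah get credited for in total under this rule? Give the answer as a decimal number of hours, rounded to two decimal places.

Thu: 6:24 AM–6:02 PM = 11 h 38 min → rounds to 11 h 45 min
Fri: 8:31 AM–8:01 PM = 11 h 30 min − 30 min = 11 h 0 min → rounds to 11 h 0 min
Total credited: 22 h 45 min.

22.75 hours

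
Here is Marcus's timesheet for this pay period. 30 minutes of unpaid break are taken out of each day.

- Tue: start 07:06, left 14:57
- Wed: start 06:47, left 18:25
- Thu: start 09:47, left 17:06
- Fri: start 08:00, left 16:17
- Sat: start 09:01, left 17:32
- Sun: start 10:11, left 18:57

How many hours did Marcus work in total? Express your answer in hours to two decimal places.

Tue: 07:06–14:57 = 7 h 51 min; less 30 min break → 7 h 21 min
Wed: 06:47–18:25 = 11 h 38 min; less 30 min break → 11 h 8 min
Thu: 09:47–17:06 = 7 h 19 min; less 30 min break → 6 h 49 min
Fri: 08:00–16:17 = 8 h 17 min; less 30 min break → 7 h 47 min
Sat: 09:01–17:32 = 8 h 31 min; less 30 min break → 8 h 1 min
Sun: 10:11–18:57 = 8 h 46 min; less 30 min break → 8 h 16 min
Total: 7 h 21 min + 11 h 8 min + 6 h 49 min + 7 h 47 min + 8 h 1 min + 8 h 16 min = 49 h 22 min.

49.37 hours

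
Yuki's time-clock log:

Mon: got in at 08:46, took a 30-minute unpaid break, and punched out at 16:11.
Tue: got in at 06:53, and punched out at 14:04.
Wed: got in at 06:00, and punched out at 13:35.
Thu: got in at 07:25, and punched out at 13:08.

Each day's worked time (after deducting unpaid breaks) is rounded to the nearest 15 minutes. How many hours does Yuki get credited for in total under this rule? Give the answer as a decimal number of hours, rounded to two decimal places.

27.50 hours

Mon: 08:46–16:11 = 7 h 25 min − 30 min = 6 h 55 min → rounds to 7 h 0 min
Tue: 06:53–14:04 = 7 h 11 min → rounds to 7 h 15 min
Wed: 06:00–13:35 = 7 h 35 min → rounds to 7 h 30 min
Thu: 07:25–13:08 = 5 h 43 min → rounds to 5 h 45 min
Total credited: 27 h 30 min.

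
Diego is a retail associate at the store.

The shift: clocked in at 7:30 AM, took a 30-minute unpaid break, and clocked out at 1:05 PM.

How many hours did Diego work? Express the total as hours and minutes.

5 h 5 min

The shift: 7:30 AM–1:05 PM = 5 h 35 min; less 30 min break → 5 h 5 min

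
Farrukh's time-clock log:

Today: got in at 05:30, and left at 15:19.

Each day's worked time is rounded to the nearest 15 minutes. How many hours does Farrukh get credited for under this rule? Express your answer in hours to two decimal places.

9.75 hours

Today: 05:30–15:19 = 9 h 49 min → rounds to 9 h 45 min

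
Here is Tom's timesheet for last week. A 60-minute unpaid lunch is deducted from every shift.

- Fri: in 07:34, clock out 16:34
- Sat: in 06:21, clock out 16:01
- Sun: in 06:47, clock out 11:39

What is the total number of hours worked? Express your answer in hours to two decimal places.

20.53 hours

Fri: 07:34–16:34 = 9 h 0 min; less 60 min break → 8 h 0 min
Sat: 06:21–16:01 = 9 h 40 min; less 60 min break → 8 h 40 min
Sun: 06:47–11:39 = 4 h 52 min; less 60 min break → 3 h 52 min
Total: 8 h 0 min + 8 h 40 min + 3 h 52 min = 20 h 32 min.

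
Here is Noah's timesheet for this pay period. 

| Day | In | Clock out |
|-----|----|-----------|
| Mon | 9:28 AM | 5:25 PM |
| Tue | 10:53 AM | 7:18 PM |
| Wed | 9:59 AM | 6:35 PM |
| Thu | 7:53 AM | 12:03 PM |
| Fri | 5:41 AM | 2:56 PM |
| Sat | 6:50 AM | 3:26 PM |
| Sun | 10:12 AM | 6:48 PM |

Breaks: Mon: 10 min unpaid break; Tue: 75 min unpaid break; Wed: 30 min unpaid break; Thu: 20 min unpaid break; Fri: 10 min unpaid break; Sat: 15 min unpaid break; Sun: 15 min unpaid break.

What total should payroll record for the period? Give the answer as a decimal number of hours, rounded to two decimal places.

52.67 hours

Mon: 9:28 AM–5:25 PM = 7 h 57 min; less 10 min break → 7 h 47 min
Tue: 10:53 AM–7:18 PM = 8 h 25 min; less 75 min break → 7 h 10 min
Wed: 9:59 AM–6:35 PM = 8 h 36 min; less 30 min break → 8 h 6 min
Thu: 7:53 AM–12:03 PM = 4 h 10 min; less 20 min break → 3 h 50 min
Fri: 5:41 AM–2:56 PM = 9 h 15 min; less 10 min break → 9 h 5 min
Sat: 6:50 AM–3:26 PM = 8 h 36 min; less 15 min break → 8 h 21 min
Sun: 10:12 AM–6:48 PM = 8 h 36 min; less 15 min break → 8 h 21 min
Total: 7 h 47 min + 7 h 10 min + 8 h 6 min + 3 h 50 min + 9 h 5 min + 8 h 21 min + 8 h 21 min = 52 h 40 min.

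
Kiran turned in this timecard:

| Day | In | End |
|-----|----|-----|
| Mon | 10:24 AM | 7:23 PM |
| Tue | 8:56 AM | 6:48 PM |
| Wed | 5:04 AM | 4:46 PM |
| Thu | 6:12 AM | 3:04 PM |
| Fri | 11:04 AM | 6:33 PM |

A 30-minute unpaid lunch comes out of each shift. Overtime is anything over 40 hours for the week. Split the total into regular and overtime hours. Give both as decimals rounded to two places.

Mon: 10:24 AM–7:23 PM = 8 h 59 min; less 30 min break → 8 h 29 min
Tue: 8:56 AM–6:48 PM = 9 h 52 min; less 30 min break → 9 h 22 min
Wed: 5:04 AM–4:46 PM = 11 h 42 min; less 30 min break → 11 h 12 min
Thu: 6:12 AM–3:04 PM = 8 h 52 min; less 30 min break → 8 h 22 min
Fri: 11:04 AM–6:33 PM = 7 h 29 min; less 30 min break → 6 h 59 min
Total worked: 44 h 24 min = 44.40 h.
Threshold 40 h → overtime 4 h 24 min, regular 40 h 0 min.

Regular 40.00 hours, overtime 4.40 hours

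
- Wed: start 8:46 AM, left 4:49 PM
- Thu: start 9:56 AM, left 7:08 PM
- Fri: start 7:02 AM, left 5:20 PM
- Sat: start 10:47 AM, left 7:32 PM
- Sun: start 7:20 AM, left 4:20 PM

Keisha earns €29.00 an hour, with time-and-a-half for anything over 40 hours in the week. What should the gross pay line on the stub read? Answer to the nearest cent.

Wed: 8:46 AM–4:49 PM = 8 h 3 min
Thu: 9:56 AM–7:08 PM = 9 h 12 min
Fri: 7:02 AM–5:20 PM = 10 h 18 min
Sat: 10:47 AM–7:32 PM = 8 h 45 min
Sun: 7:20 AM–4:20 PM = 9 h 0 min
Total worked: 45 h 18 min = 2718 min.
Regular 40 h 0 min = 2400 min at €29.00/h; overtime 5 h 18 min = 318 min at €43.50/h.
Pay = (2400 × €29.00 + 318 × €43.50) ÷ 60 = €1390.55.

€1390.55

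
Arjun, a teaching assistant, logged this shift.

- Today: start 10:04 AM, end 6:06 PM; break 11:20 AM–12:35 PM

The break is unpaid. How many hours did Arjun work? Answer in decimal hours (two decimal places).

Today: 10:04 AM–6:06 PM = 8 h 2 min; less 75 min break → 6 h 47 min

6.78 hours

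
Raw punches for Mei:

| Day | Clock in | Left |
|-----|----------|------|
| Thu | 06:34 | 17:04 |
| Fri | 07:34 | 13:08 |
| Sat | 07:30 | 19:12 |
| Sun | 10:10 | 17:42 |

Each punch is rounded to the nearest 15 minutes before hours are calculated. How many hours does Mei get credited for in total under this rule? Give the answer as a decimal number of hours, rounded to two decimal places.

35.50 hours

Thu: in 06:34→06:30, out 17:04→17:00; 10 h 30 min
Fri: in 07:34→07:30, out 13:08→13:15; 5 h 45 min
Sat: in 07:30→07:30, out 19:12→19:15; 11 h 45 min
Sun: in 10:10→10:15, out 17:42→17:45; 7 h 30 min
Total credited: 35 h 30 min.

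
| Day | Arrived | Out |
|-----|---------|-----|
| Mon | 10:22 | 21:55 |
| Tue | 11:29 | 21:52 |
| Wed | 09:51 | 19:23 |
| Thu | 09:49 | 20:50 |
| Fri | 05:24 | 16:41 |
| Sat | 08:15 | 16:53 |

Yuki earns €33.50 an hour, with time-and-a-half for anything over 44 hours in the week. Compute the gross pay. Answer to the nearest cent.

Mon: 10:22–21:55 = 11 h 33 min
Tue: 11:29–21:52 = 10 h 23 min
Wed: 09:51–19:23 = 9 h 32 min
Thu: 09:49–20:50 = 11 h 1 min
Fri: 05:24–16:41 = 11 h 17 min
Sat: 08:15–16:53 = 8 h 38 min
Total worked: 62 h 24 min = 3744 min.
Regular 44 h 0 min = 2640 min at €33.50/h; overtime 18 h 24 min = 1104 min at €50.25/h.
Pay = (2640 × €33.50 + 1104 × €50.25) ÷ 60 = €2398.60.

€2398.60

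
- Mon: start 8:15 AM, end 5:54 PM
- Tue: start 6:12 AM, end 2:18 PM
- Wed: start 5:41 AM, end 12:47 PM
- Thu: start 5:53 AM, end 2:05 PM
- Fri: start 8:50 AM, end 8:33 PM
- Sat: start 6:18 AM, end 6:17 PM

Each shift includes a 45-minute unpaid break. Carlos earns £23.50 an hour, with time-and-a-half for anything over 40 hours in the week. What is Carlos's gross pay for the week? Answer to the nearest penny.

Mon: 8:15 AM–5:54 PM = 9 h 39 min; less 45 min break → 8 h 54 min
Tue: 6:12 AM–2:18 PM = 8 h 6 min; less 45 min break → 7 h 21 min
Wed: 5:41 AM–12:47 PM = 7 h 6 min; less 45 min break → 6 h 21 min
Thu: 5:53 AM–2:05 PM = 8 h 12 min; less 45 min break → 7 h 27 min
Fri: 8:50 AM–8:33 PM = 11 h 43 min; less 45 min break → 10 h 58 min
Sat: 6:18 AM–6:17 PM = 11 h 59 min; less 45 min break → 11 h 14 min
Total worked: 52 h 15 min = 3135 min.
Regular 40 h 0 min = 2400 min at £23.50/h; overtime 12 h 15 min = 735 min at £35.25/h.
Pay = (2400 × £23.50 + 735 × £35.25) ÷ 60 = £1371.81.

£1371.81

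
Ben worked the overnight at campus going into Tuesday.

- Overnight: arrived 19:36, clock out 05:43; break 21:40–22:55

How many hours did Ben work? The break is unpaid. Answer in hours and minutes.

8 h 52 min

Overnight: 19:36 → midnight = 4 h 24 min; midnight → 05:43 = 5 h 43 min; span 10 h 7 min; less 75 min break → 8 h 52 min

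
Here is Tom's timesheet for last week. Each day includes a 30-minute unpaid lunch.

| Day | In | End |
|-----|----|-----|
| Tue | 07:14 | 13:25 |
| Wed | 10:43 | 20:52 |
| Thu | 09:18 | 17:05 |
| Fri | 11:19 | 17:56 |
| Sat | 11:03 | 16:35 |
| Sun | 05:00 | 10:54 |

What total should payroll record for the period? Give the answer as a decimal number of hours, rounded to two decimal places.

39.17 hours

Tue: 07:14–13:25 = 6 h 11 min; less 30 min break → 5 h 41 min
Wed: 10:43–20:52 = 10 h 9 min; less 30 min break → 9 h 39 min
Thu: 09:18–17:05 = 7 h 47 min; less 30 min break → 7 h 17 min
Fri: 11:19–17:56 = 6 h 37 min; less 30 min break → 6 h 7 min
Sat: 11:03–16:35 = 5 h 32 min; less 30 min break → 5 h 2 min
Sun: 05:00–10:54 = 5 h 54 min; less 30 min break → 5 h 24 min
Total: 5 h 41 min + 9 h 39 min + 7 h 17 min + 6 h 7 min + 5 h 2 min + 5 h 24 min = 39 h 10 min.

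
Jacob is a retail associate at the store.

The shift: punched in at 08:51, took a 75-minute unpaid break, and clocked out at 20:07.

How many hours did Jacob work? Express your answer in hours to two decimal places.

The shift: 08:51–20:07 = 11 h 16 min; less 75 min break → 10 h 1 min

10.02 hours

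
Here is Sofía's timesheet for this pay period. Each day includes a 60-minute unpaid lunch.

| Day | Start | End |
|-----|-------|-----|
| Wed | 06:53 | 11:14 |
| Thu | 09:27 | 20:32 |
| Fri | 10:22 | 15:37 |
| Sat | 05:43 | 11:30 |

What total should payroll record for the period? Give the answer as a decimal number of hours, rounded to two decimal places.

Wed: 06:53–11:14 = 4 h 21 min; less 60 min break → 3 h 21 min
Thu: 09:27–20:32 = 11 h 5 min; less 60 min break → 10 h 5 min
Fri: 10:22–15:37 = 5 h 15 min; less 60 min break → 4 h 15 min
Sat: 05:43–11:30 = 5 h 47 min; less 60 min break → 4 h 47 min
Total: 3 h 21 min + 10 h 5 min + 4 h 15 min + 4 h 47 min = 22 h 28 min.

22.47 hours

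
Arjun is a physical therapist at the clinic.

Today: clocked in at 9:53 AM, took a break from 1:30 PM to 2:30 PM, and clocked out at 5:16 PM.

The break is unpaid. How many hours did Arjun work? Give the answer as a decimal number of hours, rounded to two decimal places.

Today: 9:53 AM–5:16 PM = 7 h 23 min; less 60 min break → 6 h 23 min

6.38 hours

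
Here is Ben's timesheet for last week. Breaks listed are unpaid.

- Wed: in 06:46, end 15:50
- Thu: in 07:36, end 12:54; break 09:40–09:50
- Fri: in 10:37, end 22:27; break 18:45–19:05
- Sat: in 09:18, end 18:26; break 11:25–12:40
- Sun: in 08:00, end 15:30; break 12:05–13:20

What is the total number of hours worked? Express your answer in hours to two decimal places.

39.83 hours

Wed: 06:46–15:50 = 9 h 4 min
Thu: 07:36–12:54 = 5 h 18 min; less 10 min break → 5 h 8 min
Fri: 10:37–22:27 = 11 h 50 min; less 20 min break → 11 h 30 min
Sat: 09:18–18:26 = 9 h 8 min; less 75 min break → 7 h 53 min
Sun: 08:00–15:30 = 7 h 30 min; less 75 min break → 6 h 15 min
Total: 9 h 4 min + 5 h 8 min + 11 h 30 min + 7 h 53 min + 6 h 15 min = 39 h 50 min.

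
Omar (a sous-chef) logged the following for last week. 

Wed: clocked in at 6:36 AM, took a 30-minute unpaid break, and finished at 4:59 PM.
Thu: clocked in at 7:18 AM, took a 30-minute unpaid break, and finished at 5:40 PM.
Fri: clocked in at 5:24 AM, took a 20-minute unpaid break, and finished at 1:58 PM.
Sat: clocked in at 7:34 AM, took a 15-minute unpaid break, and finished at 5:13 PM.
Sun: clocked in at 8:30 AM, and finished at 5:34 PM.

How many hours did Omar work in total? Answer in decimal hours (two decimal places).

46.45 hours

Wed: 6:36 AM–4:59 PM = 10 h 23 min; less 30 min break → 9 h 53 min
Thu: 7:18 AM–5:40 PM = 10 h 22 min; less 30 min break → 9 h 52 min
Fri: 5:24 AM–1:58 PM = 8 h 34 min; less 20 min break → 8 h 14 min
Sat: 7:34 AM–5:13 PM = 9 h 39 min; less 15 min break → 9 h 24 min
Sun: 8:30 AM–5:34 PM = 9 h 4 min
Total: 9 h 53 min + 9 h 52 min + 8 h 14 min + 9 h 24 min + 9 h 4 min = 46 h 27 min.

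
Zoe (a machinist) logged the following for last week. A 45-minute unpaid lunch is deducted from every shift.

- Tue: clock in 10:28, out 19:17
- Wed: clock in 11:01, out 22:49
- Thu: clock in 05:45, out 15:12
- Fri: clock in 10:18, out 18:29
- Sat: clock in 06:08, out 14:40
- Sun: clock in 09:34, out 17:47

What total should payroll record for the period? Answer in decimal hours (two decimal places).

50.50 hours

Tue: 10:28–19:17 = 8 h 49 min; less 45 min break → 8 h 4 min
Wed: 11:01–22:49 = 11 h 48 min; less 45 min break → 11 h 3 min
Thu: 05:45–15:12 = 9 h 27 min; less 45 min break → 8 h 42 min
Fri: 10:18–18:29 = 8 h 11 min; less 45 min break → 7 h 26 min
Sat: 06:08–14:40 = 8 h 32 min; less 45 min break → 7 h 47 min
Sun: 09:34–17:47 = 8 h 13 min; less 45 min break → 7 h 28 min
Total: 8 h 4 min + 11 h 3 min + 8 h 42 min + 7 h 26 min + 7 h 47 min + 7 h 28 min = 50 h 30 min.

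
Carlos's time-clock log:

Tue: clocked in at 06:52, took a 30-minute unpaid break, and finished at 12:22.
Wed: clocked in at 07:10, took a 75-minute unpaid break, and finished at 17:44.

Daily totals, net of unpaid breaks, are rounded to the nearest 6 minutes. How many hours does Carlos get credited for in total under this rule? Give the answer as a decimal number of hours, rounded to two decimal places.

Tue: 06:52–12:22 = 5 h 30 min − 30 min = 5 h 0 min → rounds to 5 h 0 min
Wed: 07:10–17:44 = 10 h 34 min − 75 min = 9 h 19 min → rounds to 9 h 18 min
Total credited: 14 h 18 min.

14.30 hours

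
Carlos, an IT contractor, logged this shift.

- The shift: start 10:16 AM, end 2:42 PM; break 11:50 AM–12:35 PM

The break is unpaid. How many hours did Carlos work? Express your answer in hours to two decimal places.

The shift: 10:16 AM–2:42 PM = 4 h 26 min; less 45 min break → 3 h 41 min

3.68 hours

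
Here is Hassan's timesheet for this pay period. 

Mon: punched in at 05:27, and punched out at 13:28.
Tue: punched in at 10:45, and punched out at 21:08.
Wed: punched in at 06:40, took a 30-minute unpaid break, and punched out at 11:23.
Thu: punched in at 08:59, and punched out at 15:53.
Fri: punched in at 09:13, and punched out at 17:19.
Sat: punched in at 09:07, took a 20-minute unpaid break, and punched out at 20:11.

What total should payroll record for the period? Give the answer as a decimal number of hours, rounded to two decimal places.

Mon: 05:27–13:28 = 8 h 1 min
Tue: 10:45–21:08 = 10 h 23 min
Wed: 06:40–11:23 = 4 h 43 min; less 30 min break → 4 h 13 min
Thu: 08:59–15:53 = 6 h 54 min
Fri: 09:13–17:19 = 8 h 6 min
Sat: 09:07–20:11 = 11 h 4 min; less 20 min break → 10 h 44 min
Total: 8 h 1 min + 10 h 23 min + 4 h 13 min + 6 h 54 min + 8 h 6 min + 10 h 44 min = 48 h 21 min.

48.35 hours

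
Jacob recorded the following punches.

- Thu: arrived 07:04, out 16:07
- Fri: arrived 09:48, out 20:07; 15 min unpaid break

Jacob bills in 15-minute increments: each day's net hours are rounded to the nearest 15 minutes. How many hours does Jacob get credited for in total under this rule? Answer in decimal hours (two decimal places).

Thu: 07:04–16:07 = 9 h 3 min → rounds to 9 h 0 min
Fri: 09:48–20:07 = 10 h 19 min − 15 min = 10 h 4 min → rounds to 10 h 0 min
Total credited: 19 h 0 min.

19.00 hours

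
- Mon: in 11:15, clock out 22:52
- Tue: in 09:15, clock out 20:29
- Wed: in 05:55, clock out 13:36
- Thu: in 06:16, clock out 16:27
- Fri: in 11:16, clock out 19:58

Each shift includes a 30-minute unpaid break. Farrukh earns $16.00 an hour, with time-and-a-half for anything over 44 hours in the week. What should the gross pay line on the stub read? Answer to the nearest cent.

$774.00

Mon: 11:15–22:52 = 11 h 37 min; less 30 min break → 11 h 7 min
Tue: 09:15–20:29 = 11 h 14 min; less 30 min break → 10 h 44 min
Wed: 05:55–13:36 = 7 h 41 min; less 30 min break → 7 h 11 min
Thu: 06:16–16:27 = 10 h 11 min; less 30 min break → 9 h 41 min
Fri: 11:16–19:58 = 8 h 42 min; less 30 min break → 8 h 12 min
Total worked: 46 h 55 min = 2815 min.
Regular 44 h 0 min = 2640 min at $16.00/h; overtime 2 h 55 min = 175 min at $24.00/h.
Pay = (2640 × $16.00 + 175 × $24.00) ÷ 60 = $774.00.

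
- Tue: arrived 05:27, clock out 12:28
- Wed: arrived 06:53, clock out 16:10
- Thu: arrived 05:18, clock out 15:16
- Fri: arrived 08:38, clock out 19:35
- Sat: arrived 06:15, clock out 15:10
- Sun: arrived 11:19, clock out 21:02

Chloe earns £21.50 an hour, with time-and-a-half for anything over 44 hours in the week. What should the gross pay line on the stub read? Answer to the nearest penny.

Tue: 05:27–12:28 = 7 h 1 min
Wed: 06:53–16:10 = 9 h 17 min
Thu: 05:18–15:16 = 9 h 58 min
Fri: 08:38–19:35 = 10 h 57 min
Sat: 06:15–15:10 = 8 h 55 min
Sun: 11:19–21:02 = 9 h 43 min
Total worked: 55 h 51 min = 3351 min.
Regular 44 h 0 min = 2640 min at £21.50/h; overtime 11 h 51 min = 711 min at £32.25/h.
Pay = (2640 × £21.50 + 711 × £32.25) ÷ 60 = £1328.16.

£1328.16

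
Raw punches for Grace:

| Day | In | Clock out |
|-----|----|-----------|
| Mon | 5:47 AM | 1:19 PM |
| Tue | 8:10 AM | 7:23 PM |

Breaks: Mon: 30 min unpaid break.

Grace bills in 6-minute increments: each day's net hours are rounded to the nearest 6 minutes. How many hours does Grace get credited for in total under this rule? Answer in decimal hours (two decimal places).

18.20 hours

Mon: 5:47 AM–1:19 PM = 7 h 32 min − 30 min = 7 h 2 min → rounds to 7 h 0 min
Tue: 8:10 AM–7:23 PM = 11 h 13 min → rounds to 11 h 12 min
Total credited: 18 h 12 min.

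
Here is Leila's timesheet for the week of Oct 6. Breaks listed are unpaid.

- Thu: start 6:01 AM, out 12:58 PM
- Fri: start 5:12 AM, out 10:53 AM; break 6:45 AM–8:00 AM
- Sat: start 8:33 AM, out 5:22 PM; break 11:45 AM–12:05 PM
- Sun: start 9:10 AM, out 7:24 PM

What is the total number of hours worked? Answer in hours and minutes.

Thu: 6:01 AM–12:58 PM = 6 h 57 min
Fri: 5:12 AM–10:53 AM = 5 h 41 min; less 75 min break → 4 h 26 min
Sat: 8:33 AM–5:22 PM = 8 h 49 min; less 20 min break → 8 h 29 min
Sun: 9:10 AM–7:24 PM = 10 h 14 min
Total: 6 h 57 min + 4 h 26 min + 8 h 29 min + 10 h 14 min = 30 h 6 min.

30 h 6 min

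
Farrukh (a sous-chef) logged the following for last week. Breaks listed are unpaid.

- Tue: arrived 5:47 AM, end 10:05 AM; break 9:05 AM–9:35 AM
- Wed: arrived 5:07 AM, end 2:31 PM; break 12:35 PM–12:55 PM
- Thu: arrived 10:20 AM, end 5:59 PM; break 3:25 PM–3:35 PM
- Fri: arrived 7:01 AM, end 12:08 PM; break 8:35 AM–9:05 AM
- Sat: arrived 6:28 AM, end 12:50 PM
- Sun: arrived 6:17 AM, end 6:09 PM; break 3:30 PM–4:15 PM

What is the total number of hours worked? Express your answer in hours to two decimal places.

Tue: 5:47 AM–10:05 AM = 4 h 18 min; less 30 min break → 3 h 48 min
Wed: 5:07 AM–2:31 PM = 9 h 24 min; less 20 min break → 9 h 4 min
Thu: 10:20 AM–5:59 PM = 7 h 39 min; less 10 min break → 7 h 29 min
Fri: 7:01 AM–12:08 PM = 5 h 7 min; less 30 min break → 4 h 37 min
Sat: 6:28 AM–12:50 PM = 6 h 22 min
Sun: 6:17 AM–6:09 PM = 11 h 52 min; less 45 min break → 11 h 7 min
Total: 3 h 48 min + 9 h 4 min + 7 h 29 min + 4 h 37 min + 6 h 22 min + 11 h 7 min = 42 h 27 min.

42.45 hours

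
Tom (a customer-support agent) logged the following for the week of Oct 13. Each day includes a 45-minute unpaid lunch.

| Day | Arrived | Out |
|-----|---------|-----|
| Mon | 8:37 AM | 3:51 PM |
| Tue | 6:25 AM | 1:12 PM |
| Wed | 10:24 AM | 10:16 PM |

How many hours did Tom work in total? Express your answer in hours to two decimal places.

Mon: 8:37 AM–3:51 PM = 7 h 14 min; less 45 min break → 6 h 29 min
Tue: 6:25 AM–1:12 PM = 6 h 47 min; less 45 min break → 6 h 2 min
Wed: 10:24 AM–10:16 PM = 11 h 52 min; less 45 min break → 11 h 7 min
Total: 6 h 29 min + 6 h 2 min + 11 h 7 min = 23 h 38 min.

23.63 hours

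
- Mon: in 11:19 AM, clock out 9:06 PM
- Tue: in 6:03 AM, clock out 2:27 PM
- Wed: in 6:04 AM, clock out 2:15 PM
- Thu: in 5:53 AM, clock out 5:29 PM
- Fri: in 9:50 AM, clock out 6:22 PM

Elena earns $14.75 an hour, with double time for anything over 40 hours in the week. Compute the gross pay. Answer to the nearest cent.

$781.75

Mon: 11:19 AM–9:06 PM = 9 h 47 min
Tue: 6:03 AM–2:27 PM = 8 h 24 min
Wed: 6:04 AM–2:15 PM = 8 h 11 min
Thu: 5:53 AM–5:29 PM = 11 h 36 min
Fri: 9:50 AM–6:22 PM = 8 h 32 min
Total worked: 46 h 30 min = 2790 min.
Regular 40 h 0 min = 2400 min at $14.75/h; overtime 6 h 30 min = 390 min at $29.50/h.
Pay = (2400 × $14.75 + 390 × $29.50) ÷ 60 = $781.75.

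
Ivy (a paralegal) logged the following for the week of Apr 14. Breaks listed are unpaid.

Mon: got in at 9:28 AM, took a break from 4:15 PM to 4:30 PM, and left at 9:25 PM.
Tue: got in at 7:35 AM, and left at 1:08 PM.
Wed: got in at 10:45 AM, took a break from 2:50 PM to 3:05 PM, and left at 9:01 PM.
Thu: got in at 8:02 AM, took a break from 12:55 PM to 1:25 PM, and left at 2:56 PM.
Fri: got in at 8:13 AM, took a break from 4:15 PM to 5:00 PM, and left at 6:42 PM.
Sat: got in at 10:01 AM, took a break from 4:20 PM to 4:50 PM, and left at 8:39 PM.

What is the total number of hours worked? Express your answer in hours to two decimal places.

Mon: 9:28 AM–9:25 PM = 11 h 57 min; less 15 min break → 11 h 42 min
Tue: 7:35 AM–1:08 PM = 5 h 33 min
Wed: 10:45 AM–9:01 PM = 10 h 16 min; less 15 min break → 10 h 1 min
Thu: 8:02 AM–2:56 PM = 6 h 54 min; less 30 min break → 6 h 24 min
Fri: 8:13 AM–6:42 PM = 10 h 29 min; less 45 min break → 9 h 44 min
Sat: 10:01 AM–8:39 PM = 10 h 38 min; less 30 min break → 10 h 8 min
Total: 11 h 42 min + 5 h 33 min + 10 h 1 min + 6 h 24 min + 9 h 44 min + 10 h 8 min = 53 h 32 min.

53.53 hours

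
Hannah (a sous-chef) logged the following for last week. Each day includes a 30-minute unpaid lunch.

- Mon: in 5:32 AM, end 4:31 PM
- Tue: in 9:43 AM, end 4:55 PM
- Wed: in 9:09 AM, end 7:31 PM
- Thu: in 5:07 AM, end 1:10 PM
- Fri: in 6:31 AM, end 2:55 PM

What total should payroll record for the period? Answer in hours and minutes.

Mon: 5:32 AM–4:31 PM = 10 h 59 min; less 30 min break → 10 h 29 min
Tue: 9:43 AM–4:55 PM = 7 h 12 min; less 30 min break → 6 h 42 min
Wed: 9:09 AM–7:31 PM = 10 h 22 min; less 30 min break → 9 h 52 min
Thu: 5:07 AM–1:10 PM = 8 h 3 min; less 30 min break → 7 h 33 min
Fri: 6:31 AM–2:55 PM = 8 h 24 min; less 30 min break → 7 h 54 min
Total: 10 h 29 min + 6 h 42 min + 9 h 52 min + 7 h 33 min + 7 h 54 min = 42 h 30 min.

42 h 30 min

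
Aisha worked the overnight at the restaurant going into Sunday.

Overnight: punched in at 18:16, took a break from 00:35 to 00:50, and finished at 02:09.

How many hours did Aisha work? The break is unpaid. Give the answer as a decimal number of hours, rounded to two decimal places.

7.63 hours

Overnight: 18:16 → midnight = 5 h 44 min; midnight → 02:09 = 2 h 9 min; span 7 h 53 min; less 15 min break → 7 h 38 min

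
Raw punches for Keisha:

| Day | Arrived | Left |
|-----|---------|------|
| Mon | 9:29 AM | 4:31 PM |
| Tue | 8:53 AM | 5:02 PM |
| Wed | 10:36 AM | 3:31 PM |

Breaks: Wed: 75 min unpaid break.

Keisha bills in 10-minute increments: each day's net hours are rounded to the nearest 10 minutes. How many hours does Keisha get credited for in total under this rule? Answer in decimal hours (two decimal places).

18.83 hours

Mon: 9:29 AM–4:31 PM = 7 h 2 min → rounds to 7 h 0 min
Tue: 8:53 AM–5:02 PM = 8 h 9 min → rounds to 8 h 10 min
Wed: 10:36 AM–3:31 PM = 4 h 55 min − 75 min = 3 h 40 min → rounds to 3 h 40 min
Total credited: 18 h 50 min.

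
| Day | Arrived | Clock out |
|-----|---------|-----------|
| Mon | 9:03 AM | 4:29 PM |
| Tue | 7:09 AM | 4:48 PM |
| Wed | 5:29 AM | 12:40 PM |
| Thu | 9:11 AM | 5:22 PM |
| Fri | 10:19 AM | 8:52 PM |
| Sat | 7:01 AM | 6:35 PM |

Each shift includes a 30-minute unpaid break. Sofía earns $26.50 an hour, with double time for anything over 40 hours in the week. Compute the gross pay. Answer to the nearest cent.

$1673.03

Mon: 9:03 AM–4:29 PM = 7 h 26 min; less 30 min break → 6 h 56 min
Tue: 7:09 AM–4:48 PM = 9 h 39 min; less 30 min break → 9 h 9 min
Wed: 5:29 AM–12:40 PM = 7 h 11 min; less 30 min break → 6 h 41 min
Thu: 9:11 AM–5:22 PM = 8 h 11 min; less 30 min break → 7 h 41 min
Fri: 10:19 AM–8:52 PM = 10 h 33 min; less 30 min break → 10 h 3 min
Sat: 7:01 AM–6:35 PM = 11 h 34 min; less 30 min break → 11 h 4 min
Total worked: 51 h 34 min = 3094 min.
Regular 40 h 0 min = 2400 min at $26.50/h; overtime 11 h 34 min = 694 min at $53.00/h.
Pay = (2400 × $26.50 + 694 × $53.00) ÷ 60 = $1673.03.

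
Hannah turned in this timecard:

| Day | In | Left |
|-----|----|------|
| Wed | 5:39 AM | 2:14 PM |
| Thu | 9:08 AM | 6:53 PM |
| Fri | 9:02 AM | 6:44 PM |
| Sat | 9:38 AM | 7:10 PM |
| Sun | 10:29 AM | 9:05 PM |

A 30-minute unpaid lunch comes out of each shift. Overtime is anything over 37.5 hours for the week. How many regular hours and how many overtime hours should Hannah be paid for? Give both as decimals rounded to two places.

Regular 37.50 hours, overtime 8.17 hours

Wed: 5:39 AM–2:14 PM = 8 h 35 min; less 30 min break → 8 h 5 min
Thu: 9:08 AM–6:53 PM = 9 h 45 min; less 30 min break → 9 h 15 min
Fri: 9:02 AM–6:44 PM = 9 h 42 min; less 30 min break → 9 h 12 min
Sat: 9:38 AM–7:10 PM = 9 h 32 min; less 30 min break → 9 h 2 min
Sun: 10:29 AM–9:05 PM = 10 h 36 min; less 30 min break → 10 h 6 min
Total worked: 45 h 40 min = 45.67 h.
Threshold 37.5 h → overtime 8 h 10 min, regular 37 h 30 min.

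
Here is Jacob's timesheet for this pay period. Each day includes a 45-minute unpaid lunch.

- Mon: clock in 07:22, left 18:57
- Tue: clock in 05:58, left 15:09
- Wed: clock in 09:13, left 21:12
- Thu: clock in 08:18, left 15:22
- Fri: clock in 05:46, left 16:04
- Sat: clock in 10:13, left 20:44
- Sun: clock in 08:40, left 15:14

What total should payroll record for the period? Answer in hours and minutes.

Mon: 07:22–18:57 = 11 h 35 min; less 45 min break → 10 h 50 min
Tue: 05:58–15:09 = 9 h 11 min; less 45 min break → 8 h 26 min
Wed: 09:13–21:12 = 11 h 59 min; less 45 min break → 11 h 14 min
Thu: 08:18–15:22 = 7 h 4 min; less 45 min break → 6 h 19 min
Fri: 05:46–16:04 = 10 h 18 min; less 45 min break → 9 h 33 min
Sat: 10:13–20:44 = 10 h 31 min; less 45 min break → 9 h 46 min
Sun: 08:40–15:14 = 6 h 34 min; less 45 min break → 5 h 49 min
Total: 10 h 50 min + 8 h 26 min + 11 h 14 min + 6 h 19 min + 9 h 33 min + 9 h 46 min + 5 h 49 min = 61 h 57 min.

61 h 57 min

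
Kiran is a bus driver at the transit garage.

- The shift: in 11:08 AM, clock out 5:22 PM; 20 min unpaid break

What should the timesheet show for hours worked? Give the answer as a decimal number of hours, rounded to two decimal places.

5.90 hours

The shift: 11:08 AM–5:22 PM = 6 h 14 min; less 20 min break → 5 h 54 min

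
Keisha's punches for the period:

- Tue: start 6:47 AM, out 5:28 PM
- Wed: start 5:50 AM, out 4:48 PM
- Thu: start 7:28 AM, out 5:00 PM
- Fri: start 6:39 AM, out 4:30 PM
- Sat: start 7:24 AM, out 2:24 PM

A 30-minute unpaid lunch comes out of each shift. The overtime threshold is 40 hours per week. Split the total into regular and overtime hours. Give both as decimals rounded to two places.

Regular 40.00 hours, overtime 5.53 hours

Tue: 6:47 AM–5:28 PM = 10 h 41 min; less 30 min break → 10 h 11 min
Wed: 5:50 AM–4:48 PM = 10 h 58 min; less 30 min break → 10 h 28 min
Thu: 7:28 AM–5:00 PM = 9 h 32 min; less 30 min break → 9 h 2 min
Fri: 6:39 AM–4:30 PM = 9 h 51 min; less 30 min break → 9 h 21 min
Sat: 7:24 AM–2:24 PM = 7 h 0 min; less 30 min break → 6 h 30 min
Total worked: 45 h 32 min = 45.53 h.
Threshold 40 h → overtime 5 h 32 min, regular 40 h 0 min.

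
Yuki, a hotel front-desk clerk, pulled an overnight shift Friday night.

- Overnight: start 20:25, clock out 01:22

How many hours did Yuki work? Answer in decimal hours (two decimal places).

4.95 hours

Overnight: 20:25 → midnight = 3 h 35 min; midnight → 01:22 = 1 h 22 min; span 4 h 57 min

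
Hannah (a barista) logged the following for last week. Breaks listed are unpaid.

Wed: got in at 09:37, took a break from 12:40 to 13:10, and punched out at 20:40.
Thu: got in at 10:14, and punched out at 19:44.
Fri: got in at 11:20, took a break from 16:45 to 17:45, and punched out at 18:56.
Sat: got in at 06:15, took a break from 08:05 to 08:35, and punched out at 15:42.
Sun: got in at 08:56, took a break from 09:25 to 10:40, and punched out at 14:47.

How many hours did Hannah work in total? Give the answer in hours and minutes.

Wed: 09:37–20:40 = 11 h 3 min; less 30 min break → 10 h 33 min
Thu: 10:14–19:44 = 9 h 30 min
Fri: 11:20–18:56 = 7 h 36 min; less 60 min break → 6 h 36 min
Sat: 06:15–15:42 = 9 h 27 min; less 30 min break → 8 h 57 min
Sun: 08:56–14:47 = 5 h 51 min; less 75 min break → 4 h 36 min
Total: 10 h 33 min + 9 h 30 min + 6 h 36 min + 8 h 57 min + 4 h 36 min = 40 h 12 min.

40 h 12 min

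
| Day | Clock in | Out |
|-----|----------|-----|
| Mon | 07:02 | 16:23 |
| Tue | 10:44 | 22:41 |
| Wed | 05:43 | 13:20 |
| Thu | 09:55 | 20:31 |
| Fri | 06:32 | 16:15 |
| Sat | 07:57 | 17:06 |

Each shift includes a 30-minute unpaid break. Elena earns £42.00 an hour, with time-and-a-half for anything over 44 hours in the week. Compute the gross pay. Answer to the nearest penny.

£2565.15

Mon: 07:02–16:23 = 9 h 21 min; less 30 min break → 8 h 51 min
Tue: 10:44–22:41 = 11 h 57 min; less 30 min break → 11 h 27 min
Wed: 05:43–13:20 = 7 h 37 min; less 30 min break → 7 h 7 min
Thu: 09:55–20:31 = 10 h 36 min; less 30 min break → 10 h 6 min
Fri: 06:32–16:15 = 9 h 43 min; less 30 min break → 9 h 13 min
Sat: 07:57–17:06 = 9 h 9 min; less 30 min break → 8 h 39 min
Total worked: 55 h 23 min = 3323 min.
Regular 44 h 0 min = 2640 min at £42.00/h; overtime 11 h 23 min = 683 min at £63.00/h.
Pay = (2640 × £42.00 + 683 × £63.00) ÷ 60 = £2565.15.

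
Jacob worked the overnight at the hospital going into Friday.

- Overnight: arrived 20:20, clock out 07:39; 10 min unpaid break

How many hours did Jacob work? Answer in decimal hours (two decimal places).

11.15 hours

Overnight: 20:20 → midnight = 3 h 40 min; midnight → 07:39 = 7 h 39 min; span 11 h 19 min; less 10 min break → 11 h 9 min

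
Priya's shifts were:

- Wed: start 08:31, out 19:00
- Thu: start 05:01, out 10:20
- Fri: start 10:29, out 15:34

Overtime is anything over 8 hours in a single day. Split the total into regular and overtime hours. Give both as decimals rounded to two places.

Wed: 08:31–19:00 = 10 h 29 min
Thu: 05:01–10:20 = 5 h 19 min
Fri: 10:29–15:34 = 5 h 5 min
Wed reg 8 h 0 min / OT 2 h 29 min; Thu reg 5 h 19 min / OT 0 h 0 min; Fri reg 5 h 5 min / OT 0 h 0 min.
Totals: regular 18 h 24 min, overtime 2 h 29 min.

Regular 18.40 hours, overtime 2.48 hours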